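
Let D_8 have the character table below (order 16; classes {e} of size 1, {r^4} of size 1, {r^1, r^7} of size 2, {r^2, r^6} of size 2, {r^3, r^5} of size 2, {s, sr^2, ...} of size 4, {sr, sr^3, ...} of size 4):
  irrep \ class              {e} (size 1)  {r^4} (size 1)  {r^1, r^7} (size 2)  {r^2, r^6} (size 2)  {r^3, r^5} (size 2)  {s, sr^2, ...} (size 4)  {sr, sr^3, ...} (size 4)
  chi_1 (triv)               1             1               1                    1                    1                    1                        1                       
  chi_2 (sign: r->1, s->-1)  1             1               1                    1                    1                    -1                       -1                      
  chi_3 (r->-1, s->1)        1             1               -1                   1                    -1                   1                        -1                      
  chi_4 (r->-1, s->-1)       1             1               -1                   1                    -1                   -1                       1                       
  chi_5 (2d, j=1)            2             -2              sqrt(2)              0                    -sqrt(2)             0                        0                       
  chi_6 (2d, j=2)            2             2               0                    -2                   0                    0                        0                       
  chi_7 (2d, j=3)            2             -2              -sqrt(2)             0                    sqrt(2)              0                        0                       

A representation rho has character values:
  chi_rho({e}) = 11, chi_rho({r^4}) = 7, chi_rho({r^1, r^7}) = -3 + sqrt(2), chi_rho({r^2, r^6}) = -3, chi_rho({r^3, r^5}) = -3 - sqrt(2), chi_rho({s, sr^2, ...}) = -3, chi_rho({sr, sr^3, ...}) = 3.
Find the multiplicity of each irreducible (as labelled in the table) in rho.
Multiplicities: chi_1: 0, chi_2: 0, chi_3: 0, chi_4: 3, chi_5: 1, chi_6: 3, chi_7: 0.

Why: Use <chi_rho, chi> = (1/|G|) sum_C |C| * chi_rho(C) * conj(chi(C)) with |G| = 16 for each irreducible chi in the table:
  <chi_rho, chi_1> = (1/16)[1*(11)*conj(1) + 1*(7)*conj(1) + 2*(-3 + sqrt(2))*conj(1) + 2*(-3)*conj(1) + 2*(-3 - sqrt(2))*conj(1) + 4*(-3)*conj(1) + 4*(3)*conj(1)]
      = (1/16)[(11) + (7) + (-6 + 2*sqrt(2)) + (-6) + (-6 - 2*sqrt(2)) + (-12) + (12)] = 0/16 = 0
  <chi_rho, chi_2> = (1/16)[1*(11)*conj(1) + 1*(7)*conj(1) + 2*(-3 + sqrt(2))*conj(1) + 2*(-3)*conj(1) + 2*(-3 - sqrt(2))*conj(1) + 4*(-3)*conj(-1) + 4*(3)*conj(-1)]
      = (1/16)[(11) + (7) + (-6 + 2*sqrt(2)) + (-6) + (-6 - 2*sqrt(2)) + (12) + (-12)] = 0/16 = 0
  <chi_rho, chi_3> = (1/16)[1*(11)*conj(1) + 1*(7)*conj(1) + 2*(-3 + sqrt(2))*conj(-1) + 2*(-3)*conj(1) + 2*(-3 - sqrt(2))*conj(-1) + 4*(-3)*conj(1) + 4*(3)*conj(-1)]
      = (1/16)[(11) + (7) + (6 - 2*sqrt(2)) + (-6) + (2*sqrt(2) + 6) + (-12) + (-12)] = 0/16 = 0
  <chi_rho, chi_4> = (1/16)[1*(11)*conj(1) + 1*(7)*conj(1) + 2*(-3 + sqrt(2))*conj(-1) + 2*(-3)*conj(1) + 2*(-3 - sqrt(2))*conj(-1) + 4*(-3)*conj(-1) + 4*(3)*conj(1)]
      = (1/16)[(11) + (7) + (6 - 2*sqrt(2)) + (-6) + (2*sqrt(2) + 6) + (12) + (12)] = 48/16 = 3
  <chi_rho, chi_5> = (1/16)[1*(11)*conj(2) + 1*(7)*conj(-2) + 2*(-3 + sqrt(2))*conj(sqrt(2)) + 2*(-3)*conj(0) + 2*(-3 - sqrt(2))*conj(-sqrt(2)) + 4*(-3)*conj(0) + 4*(3)*conj(0)]
      = (1/16)[(22) + (-14) + (4 - 6*sqrt(2)) + (0) + (4 + 6*sqrt(2)) + (0) + (0)] = 16/16 = 1
  <chi_rho, chi_6> = (1/16)[1*(11)*conj(2) + 1*(7)*conj(2) + 2*(-3 + sqrt(2))*conj(0) + 2*(-3)*conj(-2) + 2*(-3 - sqrt(2))*conj(0) + 4*(-3)*conj(0) + 4*(3)*conj(0)]
      = (1/16)[(22) + (14) + (0) + (12) + (0) + (0) + (0)] = 48/16 = 3
  <chi_rho, chi_7> = (1/16)[1*(11)*conj(2) + 1*(7)*conj(-2) + 2*(-3 + sqrt(2))*conj(-sqrt(2)) + 2*(-3)*conj(0) + 2*(-3 - sqrt(2))*conj(sqrt(2)) + 4*(-3)*conj(0) + 4*(3)*conj(0)]
      = (1/16)[(22) + (-14) + (-4 + 6*sqrt(2)) + (0) + (-6*sqrt(2) - 4) + (0) + (0)] = 0/16 = 0
Dimension check: dim(rho) = sum (mult * dim) = 0*1 + 0*1 + 0*1 + 3*1 + 1*2 + 3*2 + 0*2 = 11 = chi_rho(e) = 11.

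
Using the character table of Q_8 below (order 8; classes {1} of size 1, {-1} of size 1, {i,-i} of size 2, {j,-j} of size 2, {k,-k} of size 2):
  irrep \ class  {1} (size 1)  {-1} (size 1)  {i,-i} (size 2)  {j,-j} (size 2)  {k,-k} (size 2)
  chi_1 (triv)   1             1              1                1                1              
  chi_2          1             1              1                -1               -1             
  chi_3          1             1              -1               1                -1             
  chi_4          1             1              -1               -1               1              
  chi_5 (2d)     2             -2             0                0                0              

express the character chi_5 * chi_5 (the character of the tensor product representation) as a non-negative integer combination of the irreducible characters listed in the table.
chi_5 tensor chi_5 = chi_1 + chi_2 + chi_3 + chi_4 (all other irreducibles have multiplicity 0).

Argument: The character of a tensor product is the pointwise product (chi_5 * chi_5)(C) = chi_5(C) * chi_5(C):
  {1}: (2)*(2), {-1}: (-2)*(-2), {i,-i}: (0)*(0), {j,-j}: (0)*(0), {k,-k}: (0)*(0)
so (chi_5 * chi_5) takes values
  {1} -> 4, {-1} -> 4, {i,-i} -> 0, {j,-j} -> 0, {k,-k} -> 0.
Now take the inner product of this character with each irreducible chi from the table, <chi_5*chi_5, chi> = (1/8) sum_C |C| (chi_5*chi_5)(C) conj(chi(C)):
  <chi_5*chi_5, chi_1> = (1/8)[1*(4)*conj(1) + 1*(4)*conj(1) + 2*(0)*conj(1) + 2*(0)*conj(1) + 2*(0)*conj(1)]
      = (1/8)[(4) + (4) + (0) + (0) + (0)] = 8/8 = 1
  <chi_5*chi_5, chi_2> = (1/8)[1*(4)*conj(1) + 1*(4)*conj(1) + 2*(0)*conj(1) + 2*(0)*conj(-1) + 2*(0)*conj(-1)]
      = (1/8)[(4) + (4) + (0) + (0) + (0)] = 8/8 = 1
  <chi_5*chi_5, chi_3> = (1/8)[1*(4)*conj(1) + 1*(4)*conj(1) + 2*(0)*conj(-1) + 2*(0)*conj(1) + 2*(0)*conj(-1)]
      = (1/8)[(4) + (4) + (0) + (0) + (0)] = 8/8 = 1
  <chi_5*chi_5, chi_4> = (1/8)[1*(4)*conj(1) + 1*(4)*conj(1) + 2*(0)*conj(-1) + 2*(0)*conj(-1) + 2*(0)*conj(1)]
      = (1/8)[(4) + (4) + (0) + (0) + (0)] = 8/8 = 1
  <chi_5*chi_5, chi_5> = (1/8)[1*(4)*conj(2) + 1*(4)*conj(-2) + 2*(0)*conj(0) + 2*(0)*conj(0) + 2*(0)*conj(0)]
      = (1/8)[(8) + (-8) + (0) + (0) + (0)] = 0/8 = 0
Hence the multiplicities are chi_1: 1, chi_2: 1, chi_3: 1, chi_4: 1. Dimension check: dim(chi_5)*dim(chi_5) = 2*2 = 4 and sum (mult * dim) = 1*1 + 1*1 + 1*1 + 1*1 = 4.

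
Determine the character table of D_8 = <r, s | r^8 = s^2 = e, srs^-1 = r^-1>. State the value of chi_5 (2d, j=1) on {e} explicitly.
Conjugacy classes: {e} of size 1, {r^4} of size 1, {r^1, r^7} of size 2, {r^2, r^6} of size 2, {r^3, r^5} of size 2, {s, sr^2, ...} of size 4, {sr, sr^3, ...} of size 4.
Character table:
  irrep \ class              {e} (size 1)  {r^4} (size 1)  {r^1, r^7} (size 2)  {r^2, r^6} (size 2)  {r^3, r^5} (size 2)  {s, sr^2, ...} (size 4)  {sr, sr^3, ...} (size 4)
  chi_1 (triv)               1             1               1                    1                    1                    1                        1                       
  chi_2 (sign: r->1, s->-1)  1             1               1                    1                    1                    -1                       -1                      
  chi_3 (r->-1, s->1)        1             1               -1                   1                    -1                   1                        -1                      
  chi_4 (r->-1, s->-1)       1             1               -1                   1                    -1                   -1                       1                       
  chi_5 (2d, j=1)            2             -2              sqrt(2)              0                    -sqrt(2)             0                        0                       
  chi_6 (2d, j=2)            2             2               0                    -2                   0                    0                        0                       
  chi_7 (2d, j=3)            2             -2              -sqrt(2)             0                    sqrt(2)              0                        0                       

Spot check: chi_5 (2d, j=1) on {e} = 2.

Why: D_8 has order 2*8 = 16 with 7 conjugacy classes, hence 7 irreducibles. Sum of squared dims 1 + 1 + 1 + 1 + 4 + 4 + 4 = 16 = |G|. Linear characters come from the abelianisation; the 2-dimensional irreps have character r^k -> 2*cos(2*pi*j*k/8), reflections -> 0.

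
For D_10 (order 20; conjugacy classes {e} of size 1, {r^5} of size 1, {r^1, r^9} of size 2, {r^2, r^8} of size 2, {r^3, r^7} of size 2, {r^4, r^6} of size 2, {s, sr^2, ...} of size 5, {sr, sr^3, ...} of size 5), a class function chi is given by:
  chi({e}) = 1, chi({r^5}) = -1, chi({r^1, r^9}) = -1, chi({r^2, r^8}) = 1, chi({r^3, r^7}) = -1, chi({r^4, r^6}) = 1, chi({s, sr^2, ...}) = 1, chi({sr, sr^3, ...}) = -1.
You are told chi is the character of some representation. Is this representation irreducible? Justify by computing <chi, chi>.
Irreducible: <chi, chi> = 1.

<chi, chi> = (1/|G|) sum_C |C| * |chi(C)|^2 = (1/20)[1*|1|^2 + 1*|-1|^2 + 2*|-1|^2 + 2*|1|^2 + 2*|-1|^2 + 2*|1|^2 + 5*|1|^2 + 5*|-1|^2]
  = (1/20)[(1) + (1) + (2) + (2) + (2) + (2) + (5) + (5)] = 20/20 = 1.
A character is irreducible iff <chi, chi> = 1, so this representation is irreducible.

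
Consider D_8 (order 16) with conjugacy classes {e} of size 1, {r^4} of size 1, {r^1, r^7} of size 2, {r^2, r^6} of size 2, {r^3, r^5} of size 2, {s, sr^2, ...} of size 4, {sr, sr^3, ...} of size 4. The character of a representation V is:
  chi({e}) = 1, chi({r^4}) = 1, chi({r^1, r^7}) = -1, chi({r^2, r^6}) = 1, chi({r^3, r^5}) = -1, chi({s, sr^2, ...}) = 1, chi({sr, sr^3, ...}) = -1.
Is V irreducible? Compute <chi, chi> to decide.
Irreducible: <chi, chi> = 1.

Reasoning: <chi, chi> = (1/|G|) sum_C |C| * |chi(C)|^2 = (1/16)[1*|1|^2 + 1*|1|^2 + 2*|-1|^2 + 2*|1|^2 + 2*|-1|^2 + 4*|1|^2 + 4*|-1|^2]
  = (1/16)[(1) + (1) + (2) + (2) + (2) + (4) + (4)] = 16/16 = 1.
A character is irreducible iff <chi, chi> = 1, so this representation is irreducible.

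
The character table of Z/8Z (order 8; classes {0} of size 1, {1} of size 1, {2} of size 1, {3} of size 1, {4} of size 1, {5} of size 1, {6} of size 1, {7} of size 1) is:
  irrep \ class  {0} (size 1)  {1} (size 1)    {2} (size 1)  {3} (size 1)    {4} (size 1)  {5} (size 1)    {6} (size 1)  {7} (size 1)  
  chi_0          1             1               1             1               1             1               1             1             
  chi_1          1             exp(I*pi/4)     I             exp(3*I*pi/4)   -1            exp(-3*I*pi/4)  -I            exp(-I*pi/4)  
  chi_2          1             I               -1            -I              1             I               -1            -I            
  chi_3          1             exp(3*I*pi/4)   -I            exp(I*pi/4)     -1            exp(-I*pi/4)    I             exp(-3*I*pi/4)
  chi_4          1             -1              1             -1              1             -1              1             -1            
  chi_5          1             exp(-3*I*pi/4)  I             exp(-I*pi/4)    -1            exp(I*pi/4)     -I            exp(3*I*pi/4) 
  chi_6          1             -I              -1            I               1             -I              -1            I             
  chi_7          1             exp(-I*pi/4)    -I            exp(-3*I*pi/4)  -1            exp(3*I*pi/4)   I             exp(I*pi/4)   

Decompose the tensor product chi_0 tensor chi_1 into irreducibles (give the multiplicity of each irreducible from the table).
chi_0 tensor chi_1 = chi_1 (all other irreducibles have multiplicity 0).

Details: The character of a tensor product is the pointwise product (chi_0 * chi_1)(C) = chi_0(C) * chi_1(C):
  {0}: (1)*(1), {1}: (1)*(exp(I*pi/4)), {2}: (1)*(I), {3}: (1)*(exp(3*I*pi/4)), {4}: (1)*(-1), {5}: (1)*(exp(-3*I*pi/4)), {6}: (1)*(-I), {7}: (1)*(exp(-I*pi/4))
so (chi_0 * chi_1) takes values
  {0} -> 1, {1} -> exp(I*pi/4), {2} -> I, {3} -> exp(3*I*pi/4), {4} -> -1, {5} -> exp(-3*I*pi/4), {6} -> -I, {7} -> exp(-I*pi/4).
Now take the inner product of this character with each irreducible chi from the table, <chi_0*chi_1, chi> = (1/8) sum_C |C| (chi_0*chi_1)(C) conj(chi(C)):
  <chi_0*chi_1, chi_0> = (1/8)[1*(1)*conj(1) + 1*(exp(I*pi/4))*conj(1) + 1*(I)*conj(1) + 1*(exp(3*I*pi/4))*conj(1) + 1*(-1)*conj(1) + 1*(exp(-3*I*pi/4))*conj(1) + 1*(-I)*conj(1) + 1*(exp(-I*pi/4))*conj(1)]
      = (1/8)[(1) + (exp(I*pi/4)) + (I) + (exp(3*I*pi/4)) + (-1) + (exp(-3*I*pi/4)) + (-I) + (exp(-I*pi/4))] = 0/8 = 0
  <chi_0*chi_1, chi_1> = (1/8)[1*(1)*conj(1) + 1*(exp(I*pi/4))*conj(exp(I*pi/4)) + 1*(I)*conj(I) + 1*(exp(3*I*pi/4))*conj(exp(3*I*pi/4)) + 1*(-1)*conj(-1) + 1*(exp(-3*I*pi/4))*conj(exp(-3*I*pi/4)) + 1*(-I)*conj(-I) + 1*(exp(-I*pi/4))*conj(exp(-I*pi/4))]
      = (1/8)[(1) + (1) + (1) + (1) + (1) + (1) + (1) + (1)] = 8/8 = 1
  <chi_0*chi_1, chi_2> = (1/8)[1*(1)*conj(1) + 1*(exp(I*pi/4))*conj(I) + 1*(I)*conj(-1) + 1*(exp(3*I*pi/4))*conj(-I) + 1*(-1)*conj(1) + 1*(exp(-3*I*pi/4))*conj(I) + 1*(-I)*conj(-1) + 1*(exp(-I*pi/4))*conj(-I)]
      = (1/8)[(1) + (-exp(3*I*pi/4)) + (-I) + (exp(-3*I*pi/4)) + (-1) + (-exp(-I*pi/4)) + (I) + (exp(I*pi/4))] = 0/8 = 0
  <chi_0*chi_1, chi_3> = (1/8)[1*(1)*conj(1) + 1*(exp(I*pi/4))*conj(exp(3*I*pi/4)) + 1*(I)*conj(-I) + 1*(exp(3*I*pi/4))*conj(exp(I*pi/4)) + 1*(-1)*conj(-1) + 1*(exp(-3*I*pi/4))*conj(exp(-I*pi/4)) + 1*(-I)*conj(I) + 1*(exp(-I*pi/4))*conj(exp(-3*I*pi/4))]
      = (1/8)[(1) + (-I) + (-1) + (I) + (1) + (-I) + (-1) + (I)] = 0/8 = 0
  <chi_0*chi_1, chi_4> = (1/8)[1*(1)*conj(1) + 1*(exp(I*pi/4))*conj(-1) + 1*(I)*conj(1) + 1*(exp(3*I*pi/4))*conj(-1) + 1*(-1)*conj(1) + 1*(exp(-3*I*pi/4))*conj(-1) + 1*(-I)*conj(1) + 1*(exp(-I*pi/4))*conj(-1)]
      = (1/8)[(1) + (-exp(I*pi/4)) + (I) + (-exp(3*I*pi/4)) + (-1) + (-exp(-3*I*pi/4)) + (-I) + (-exp(-I*pi/4))] = 0/8 = 0
  <chi_0*chi_1, chi_5> = (1/8)[1*(1)*conj(1) + 1*(exp(I*pi/4))*conj(exp(-3*I*pi/4)) + 1*(I)*conj(I) + 1*(exp(3*I*pi/4))*conj(exp(-I*pi/4)) + 1*(-1)*conj(-1) + 1*(exp(-3*I*pi/4))*conj(exp(I*pi/4)) + 1*(-I)*conj(-I) + 1*(exp(-I*pi/4))*conj(exp(3*I*pi/4))]
      = (1/8)[(1) + (-1) + (1) + (-1) + (1) + (-1) + (1) + (-1)] = 0/8 = 0
  <chi_0*chi_1, chi_6> = (1/8)[1*(1)*conj(1) + 1*(exp(I*pi/4))*conj(-I) + 1*(I)*conj(-1) + 1*(exp(3*I*pi/4))*conj(I) + 1*(-1)*conj(1) + 1*(exp(-3*I*pi/4))*conj(-I) + 1*(-I)*conj(-1) + 1*(exp(-I*pi/4))*conj(I)]
      = (1/8)[(1) + (exp(3*I*pi/4)) + (-I) + (-exp(-3*I*pi/4)) + (-1) + (exp(-I*pi/4)) + (I) + (-exp(I*pi/4))] = 0/8 = 0
  <chi_0*chi_1, chi_7> = (1/8)[1*(1)*conj(1) + 1*(exp(I*pi/4))*conj(exp(-I*pi/4)) + 1*(I)*conj(-I) + 1*(exp(3*I*pi/4))*conj(exp(-3*I*pi/4)) + 1*(-1)*conj(-1) + 1*(exp(-3*I*pi/4))*conj(exp(3*I*pi/4)) + 1*(-I)*conj(I) + 1*(exp(-I*pi/4))*conj(exp(I*pi/4))]
      = (1/8)[(1) + (I) + (-1) + (-I) + (1) + (I) + (-1) + (-I)] = 0/8 = 0
(Exp terms are combined using exp(i*s)*conj(exp(i*t)) = exp(i*(s-t)), and sums of them are collapsed using the identity that for every m > 1 the m distinct m-th roots of unity sum to 0, e.g. 1 + exp(2*I*pi/3) + exp(-2*I*pi/3) = 0.)
Hence the multiplicities are chi_1: 1. Dimension check: dim(chi_0)*dim(chi_1) = 1*1 = 1 and sum (mult * dim) = 1*1 = 1.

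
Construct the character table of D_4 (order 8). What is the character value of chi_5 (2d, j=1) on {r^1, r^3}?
Conjugacy classes: {e} of size 1, {r^2} of size 1, {r^1, r^3} of size 2, {s, sr^2, ...} of size 2, {sr, sr^3, ...} of size 2.
Character table:
  irrep \ class              {e} (size 1)  {r^2} (size 1)  {r^1, r^3} (size 2)  {s, sr^2, ...} (size 2)  {sr, sr^3, ...} (size 2)
  chi_1 (triv)               1             1               1                    1                        1                       
  chi_2 (sign: r->1, s->-1)  1             1               1                    -1                       -1                      
  chi_3 (r->-1, s->1)        1             1               -1                   1                        -1                      
  chi_4 (r->-1, s->-1)       1             1               -1                   -1                       1                       
  chi_5 (2d, j=1)            2             -2              0                    0                        0                       

Spot check: chi_5 (2d, j=1) on {r^1, r^3} = 0.

Why: D_4 has order 2*4 = 8 with 5 conjugacy classes, hence 5 irreducibles. Sum of squared dims 1 + 1 + 1 + 1 + 4 = 8 = |G|. Linear characters come from the abelianisation; the 2-dimensional irreps have character r^k -> 2*cos(2*pi*j*k/4), reflections -> 0.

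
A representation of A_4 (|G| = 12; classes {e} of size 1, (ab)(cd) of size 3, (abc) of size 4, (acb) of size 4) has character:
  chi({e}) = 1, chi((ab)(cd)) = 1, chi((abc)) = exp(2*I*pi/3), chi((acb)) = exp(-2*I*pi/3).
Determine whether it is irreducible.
Irreducible: <chi, chi> = 1.

Justification: <chi, chi> = (1/|G|) sum_C |C| * |chi(C)|^2 = (1/12)[1*|1|^2 + 3*|1|^2 + 4*|exp(2*I*pi/3)|^2 + 4*|exp(-2*I*pi/3)|^2]
  = (1/12)[(1) + (3) + (4) + (4)] = 12/12 = 1.
(Exp terms are combined using exp(i*s)*conj(exp(i*t)) = exp(i*(s-t)), and sums of them are collapsed using the identity that for every m > 1 the m distinct m-th roots of unity sum to 0, e.g. 1 + exp(2*I*pi/3) + exp(-2*I*pi/3) = 0.)
A character is irreducible iff <chi, chi> = 1, so this representation is irreducible.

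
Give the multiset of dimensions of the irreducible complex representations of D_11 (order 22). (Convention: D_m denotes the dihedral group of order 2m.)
Dimensions: 1, 1, 2, 2, 2, 2, 2

Working: There are 7 irreducibles (= number of conjugacy classes). Their dimensions d_i satisfy sum d_i^2 = |G| = 22: 1 + 1 + 4 + 4 + 4 + 4 + 4 = 22.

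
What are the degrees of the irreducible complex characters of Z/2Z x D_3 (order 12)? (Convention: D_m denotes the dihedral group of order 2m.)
Dimensions: 1, 1, 1, 1, 2, 2

Argument: There are 6 irreducibles (= number of conjugacy classes). Their dimensions d_i satisfy sum d_i^2 = |G| = 12: 1 + 1 + 1 + 1 + 4 + 4 = 12. (For the product with Z/2Z: each of the 2 1-dim characters of Z/2Z tensors with each irrep of D_3, giving 2 copies of each D_3-dimension.)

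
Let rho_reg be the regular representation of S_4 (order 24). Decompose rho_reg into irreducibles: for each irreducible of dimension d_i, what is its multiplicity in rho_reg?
Each irreducible V_i of dimension d_i appears with multiplicity d_i, i.e. rho_reg = (direct sum over all irreducibles V_i) d_i V_i. The irreducible dimensions for S_4 are 1, 1, 2, 3, 3: 2 irreducibles of dimension 1, each with multiplicity 1; 1 irreducible of dimension 2, with multiplicity 2; 2 irreducibles of dimension 3, each with multiplicity 3. Total dimension 2*1*1 + 1*2*2 + 2*3*3 = 24 = |G|.

Reasoning: General theorem: in the regular representation of a finite group G, each irreducible appears with multiplicity equal to its dimension. Check: dim(rho_reg) = sum d_i^2 = 1 + 1 + 4 + 9 + 9 = 24 = |G|.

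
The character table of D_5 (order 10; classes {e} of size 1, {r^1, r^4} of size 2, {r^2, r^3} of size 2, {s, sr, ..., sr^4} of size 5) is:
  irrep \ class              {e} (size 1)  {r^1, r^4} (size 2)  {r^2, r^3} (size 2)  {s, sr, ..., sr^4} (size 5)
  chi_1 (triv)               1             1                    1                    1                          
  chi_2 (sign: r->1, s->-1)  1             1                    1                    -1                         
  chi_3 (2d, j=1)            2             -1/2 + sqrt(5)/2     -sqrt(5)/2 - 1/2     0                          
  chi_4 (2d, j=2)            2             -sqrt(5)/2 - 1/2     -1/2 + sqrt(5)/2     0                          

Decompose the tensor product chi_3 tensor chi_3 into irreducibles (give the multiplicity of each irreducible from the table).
chi_3 tensor chi_3 = chi_1 + chi_2 + chi_4 (all other irreducibles have multiplicity 0).

Justification: The character of a tensor product is the pointwise product (chi_3 * chi_3)(C) = chi_3(C) * chi_3(C):
  {e}: (2)*(2), {r^1, r^4}: (-1/2 + sqrt(5)/2)*(-1/2 + sqrt(5)/2), {r^2, r^3}: (-sqrt(5)/2 - 1/2)*(-sqrt(5)/2 - 1/2), {s, sr, ..., sr^4}: (0)*(0)
so (chi_3 * chi_3) takes values
  {e} -> 4, {r^1, r^4} -> 3/2 - sqrt(5)/2, {r^2, r^3} -> sqrt(5)/2 + 3/2, {s, sr, ..., sr^4} -> 0.
Now take the inner product of this character with each irreducible chi from the table, <chi_3*chi_3, chi> = (1/10) sum_C |C| (chi_3*chi_3)(C) conj(chi(C)):
  <chi_3*chi_3, chi_1> = (1/10)[1*(4)*conj(1) + 2*(3/2 - sqrt(5)/2)*conj(1) + 2*(sqrt(5)/2 + 3/2)*conj(1) + 5*(0)*conj(1)]
      = (1/10)[(4) + (3 - sqrt(5)) + (sqrt(5) + 3) + (0)] = 10/10 = 1
  <chi_3*chi_3, chi_2> = (1/10)[1*(4)*conj(1) + 2*(3/2 - sqrt(5)/2)*conj(1) + 2*(sqrt(5)/2 + 3/2)*conj(1) + 5*(0)*conj(-1)]
      = (1/10)[(4) + (3 - sqrt(5)) + (sqrt(5) + 3) + (0)] = 10/10 = 1
  <chi_3*chi_3, chi_3> = (1/10)[1*(4)*conj(2) + 2*(3/2 - sqrt(5)/2)*conj(-1/2 + sqrt(5)/2) + 2*(sqrt(5)/2 + 3/2)*conj(-sqrt(5)/2 - 1/2) + 5*(0)*conj(0)]
      = (1/10)[(8) + (-4 + 2*sqrt(5)) + (-2*sqrt(5) - 4) + (0)] = 0/10 = 0
  <chi_3*chi_3, chi_4> = (1/10)[1*(4)*conj(2) + 2*(3/2 - sqrt(5)/2)*conj(-sqrt(5)/2 - 1/2) + 2*(sqrt(5)/2 + 3/2)*conj(-1/2 + sqrt(5)/2) + 5*(0)*conj(0)]
      = (1/10)[(8) + (1 - sqrt(5)) + (1 + sqrt(5)) + (0)] = 10/10 = 1
Hence the multiplicities are chi_1: 1, chi_2: 1, chi_4: 1. Dimension check: dim(chi_3)*dim(chi_3) = 2*2 = 4 and sum (mult * dim) = 1*1 + 1*1 + 1*2 = 4.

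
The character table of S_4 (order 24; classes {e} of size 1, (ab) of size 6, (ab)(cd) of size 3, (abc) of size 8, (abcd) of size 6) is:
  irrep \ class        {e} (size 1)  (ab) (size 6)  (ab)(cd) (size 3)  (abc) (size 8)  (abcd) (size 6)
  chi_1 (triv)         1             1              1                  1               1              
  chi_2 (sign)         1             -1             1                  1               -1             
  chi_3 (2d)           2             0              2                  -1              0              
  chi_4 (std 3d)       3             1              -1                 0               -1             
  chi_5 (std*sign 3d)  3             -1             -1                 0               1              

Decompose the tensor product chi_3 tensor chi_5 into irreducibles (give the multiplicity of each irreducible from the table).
chi_3 tensor chi_5 = chi_4 + chi_5 (all other irreducibles have multiplicity 0).

Proof sketch: The character of a tensor product is the pointwise product (chi_3 * chi_5)(C) = chi_3(C) * chi_5(C):
  {e}: (2)*(3), (ab): (0)*(-1), (ab)(cd): (2)*(-1), (abc): (-1)*(0), (abcd): (0)*(1)
so (chi_3 * chi_5) takes values
  {e} -> 6, (ab) -> 0, (ab)(cd) -> -2, (abc) -> 0, (abcd) -> 0.
Now take the inner product of this character with each irreducible chi from the table, <chi_3*chi_5, chi> = (1/24) sum_C |C| (chi_3*chi_5)(C) conj(chi(C)):
  <chi_3*chi_5, chi_1> = (1/24)[1*(6)*conj(1) + 6*(0)*conj(1) + 3*(-2)*conj(1) + 8*(0)*conj(1) + 6*(0)*conj(1)]
      = (1/24)[(6) + (0) + (-6) + (0) + (0)] = 0/24 = 0
  <chi_3*chi_5, chi_2> = (1/24)[1*(6)*conj(1) + 6*(0)*conj(-1) + 3*(-2)*conj(1) + 8*(0)*conj(1) + 6*(0)*conj(-1)]
      = (1/24)[(6) + (0) + (-6) + (0) + (0)] = 0/24 = 0
  <chi_3*chi_5, chi_3> = (1/24)[1*(6)*conj(2) + 6*(0)*conj(0) + 3*(-2)*conj(2) + 8*(0)*conj(-1) + 6*(0)*conj(0)]
      = (1/24)[(12) + (0) + (-12) + (0) + (0)] = 0/24 = 0
  <chi_3*chi_5, chi_4> = (1/24)[1*(6)*conj(3) + 6*(0)*conj(1) + 3*(-2)*conj(-1) + 8*(0)*conj(0) + 6*(0)*conj(-1)]
      = (1/24)[(18) + (0) + (6) + (0) + (0)] = 24/24 = 1
  <chi_3*chi_5, chi_5> = (1/24)[1*(6)*conj(3) + 6*(0)*conj(-1) + 3*(-2)*conj(-1) + 8*(0)*conj(0) + 6*(0)*conj(1)]
      = (1/24)[(18) + (0) + (6) + (0) + (0)] = 24/24 = 1
Hence the multiplicities are chi_4: 1, chi_5: 1. Dimension check: dim(chi_3)*dim(chi_5) = 2*3 = 6 and sum (mult * dim) = 1*3 + 1*3 = 6.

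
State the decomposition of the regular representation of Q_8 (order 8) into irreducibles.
Each irreducible V_i of dimension d_i appears with multiplicity d_i, i.e. rho_reg = (direct sum over all irreducibles V_i) d_i V_i. The irreducible dimensions for Q_8 are 1, 1, 1, 1, 2: 4 irreducibles of dimension 1, each with multiplicity 1; 1 irreducible of dimension 2, with multiplicity 2. Total dimension 4*1*1 + 1*2*2 = 8 = |G|.

Working: General theorem: in the regular representation of a finite group G, each irreducible appears with multiplicity equal to its dimension. Check: dim(rho_reg) = sum d_i^2 = 1 + 1 + 1 + 1 + 4 = 8 = |G|.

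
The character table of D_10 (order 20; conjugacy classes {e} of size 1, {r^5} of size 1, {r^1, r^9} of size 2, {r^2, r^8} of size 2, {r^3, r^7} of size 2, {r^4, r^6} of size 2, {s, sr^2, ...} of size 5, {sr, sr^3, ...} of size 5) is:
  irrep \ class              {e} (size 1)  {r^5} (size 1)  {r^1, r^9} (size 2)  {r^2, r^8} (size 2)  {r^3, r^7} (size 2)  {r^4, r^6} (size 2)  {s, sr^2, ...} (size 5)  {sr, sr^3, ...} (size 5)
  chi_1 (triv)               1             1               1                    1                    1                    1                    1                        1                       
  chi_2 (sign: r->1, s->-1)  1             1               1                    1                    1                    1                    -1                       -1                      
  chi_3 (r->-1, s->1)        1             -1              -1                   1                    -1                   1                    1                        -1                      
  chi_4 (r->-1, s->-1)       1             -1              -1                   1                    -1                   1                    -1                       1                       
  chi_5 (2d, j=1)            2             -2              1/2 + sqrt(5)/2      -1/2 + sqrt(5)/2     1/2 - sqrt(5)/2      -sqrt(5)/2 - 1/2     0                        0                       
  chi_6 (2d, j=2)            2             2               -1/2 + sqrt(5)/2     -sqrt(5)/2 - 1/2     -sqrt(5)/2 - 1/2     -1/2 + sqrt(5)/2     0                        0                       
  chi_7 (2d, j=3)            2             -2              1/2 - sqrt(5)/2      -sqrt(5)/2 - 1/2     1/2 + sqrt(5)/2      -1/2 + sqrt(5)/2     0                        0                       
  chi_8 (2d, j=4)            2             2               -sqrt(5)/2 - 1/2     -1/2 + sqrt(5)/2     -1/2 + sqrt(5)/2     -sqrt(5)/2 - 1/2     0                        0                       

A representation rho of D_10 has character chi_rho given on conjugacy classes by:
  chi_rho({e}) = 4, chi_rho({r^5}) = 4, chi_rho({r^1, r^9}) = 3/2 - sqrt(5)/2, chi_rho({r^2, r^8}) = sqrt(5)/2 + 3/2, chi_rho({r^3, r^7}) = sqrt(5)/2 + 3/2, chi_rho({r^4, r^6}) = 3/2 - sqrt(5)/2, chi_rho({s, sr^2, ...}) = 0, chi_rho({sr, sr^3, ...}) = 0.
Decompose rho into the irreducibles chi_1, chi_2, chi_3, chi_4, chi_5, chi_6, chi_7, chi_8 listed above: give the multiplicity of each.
Multiplicities: chi_1: 1, chi_2: 1, chi_3: 0, chi_4: 0, chi_5: 0, chi_6: 0, chi_7: 0, chi_8: 1.

Derivation: Use <chi_rho, chi> = (1/|G|) sum_C |C| * chi_rho(C) * conj(chi(C)) with |G| = 20 for each irreducible chi in the table:
  <chi_rho, chi_1> = (1/20)[1*(4)*conj(1) + 1*(4)*conj(1) + 2*(3/2 - sqrt(5)/2)*conj(1) + 2*(sqrt(5)/2 + 3/2)*conj(1) + 2*(sqrt(5)/2 + 3/2)*conj(1) + 2*(3/2 - sqrt(5)/2)*conj(1) + 5*(0)*conj(1) + 5*(0)*conj(1)]
      = (1/20)[(4) + (4) + (3 - sqrt(5)) + (sqrt(5) + 3) + (sqrt(5) + 3) + (3 - sqrt(5)) + (0) + (0)] = 20/20 = 1
  <chi_rho, chi_2> = (1/20)[1*(4)*conj(1) + 1*(4)*conj(1) + 2*(3/2 - sqrt(5)/2)*conj(1) + 2*(sqrt(5)/2 + 3/2)*conj(1) + 2*(sqrt(5)/2 + 3/2)*conj(1) + 2*(3/2 - sqrt(5)/2)*conj(1) + 5*(0)*conj(-1) + 5*(0)*conj(-1)]
      = (1/20)[(4) + (4) + (3 - sqrt(5)) + (sqrt(5) + 3) + (sqrt(5) + 3) + (3 - sqrt(5)) + (0) + (0)] = 20/20 = 1
  <chi_rho, chi_3> = (1/20)[1*(4)*conj(1) + 1*(4)*conj(-1) + 2*(3/2 - sqrt(5)/2)*conj(-1) + 2*(sqrt(5)/2 + 3/2)*conj(1) + 2*(sqrt(5)/2 + 3/2)*conj(-1) + 2*(3/2 - sqrt(5)/2)*conj(1) + 5*(0)*conj(1) + 5*(0)*conj(-1)]
      = (1/20)[(4) + (-4) + (-3 + sqrt(5)) + (sqrt(5) + 3) + (-3 - sqrt(5)) + (3 - sqrt(5)) + (0) + (0)] = 0/20 = 0
  <chi_rho, chi_4> = (1/20)[1*(4)*conj(1) + 1*(4)*conj(-1) + 2*(3/2 - sqrt(5)/2)*conj(-1) + 2*(sqrt(5)/2 + 3/2)*conj(1) + 2*(sqrt(5)/2 + 3/2)*conj(-1) + 2*(3/2 - sqrt(5)/2)*conj(1) + 5*(0)*conj(-1) + 5*(0)*conj(1)]
      = (1/20)[(4) + (-4) + (-3 + sqrt(5)) + (sqrt(5) + 3) + (-3 - sqrt(5)) + (3 - sqrt(5)) + (0) + (0)] = 0/20 = 0
  <chi_rho, chi_5> = (1/20)[1*(4)*conj(2) + 1*(4)*conj(-2) + 2*(3/2 - sqrt(5)/2)*conj(1/2 + sqrt(5)/2) + 2*(sqrt(5)/2 + 3/2)*conj(-1/2 + sqrt(5)/2) + 2*(sqrt(5)/2 + 3/2)*conj(1/2 - sqrt(5)/2) + 2*(3/2 - sqrt(5)/2)*conj(-sqrt(5)/2 - 1/2) + 5*(0)*conj(0) + 5*(0)*conj(0)]
      = (1/20)[(8) + (-8) + (-1 + sqrt(5)) + (1 + sqrt(5)) + (-sqrt(5) - 1) + (1 - sqrt(5)) + (0) + (0)] = 0/20 = 0
  <chi_rho, chi_6> = (1/20)[1*(4)*conj(2) + 1*(4)*conj(2) + 2*(3/2 - sqrt(5)/2)*conj(-1/2 + sqrt(5)/2) + 2*(sqrt(5)/2 + 3/2)*conj(-sqrt(5)/2 - 1/2) + 2*(sqrt(5)/2 + 3/2)*conj(-sqrt(5)/2 - 1/2) + 2*(3/2 - sqrt(5)/2)*conj(-1/2 + sqrt(5)/2) + 5*(0)*conj(0) + 5*(0)*conj(0)]
      = (1/20)[(8) + (8) + (-4 + 2*sqrt(5)) + (-2*sqrt(5) - 4) + (-2*sqrt(5) - 4) + (-4 + 2*sqrt(5)) + (0) + (0)] = 0/20 = 0
  <chi_rho, chi_7> = (1/20)[1*(4)*conj(2) + 1*(4)*conj(-2) + 2*(3/2 - sqrt(5)/2)*conj(1/2 - sqrt(5)/2) + 2*(sqrt(5)/2 + 3/2)*conj(-sqrt(5)/2 - 1/2) + 2*(sqrt(5)/2 + 3/2)*conj(1/2 + sqrt(5)/2) + 2*(3/2 - sqrt(5)/2)*conj(-1/2 + sqrt(5)/2) + 5*(0)*conj(0) + 5*(0)*conj(0)]
      = (1/20)[(8) + (-8) + (4 - 2*sqrt(5)) + (-2*sqrt(5) - 4) + (4 + 2*sqrt(5)) + (-4 + 2*sqrt(5)) + (0) + (0)] = 0/20 = 0
  <chi_rho, chi_8> = (1/20)[1*(4)*conj(2) + 1*(4)*conj(2) + 2*(3/2 - sqrt(5)/2)*conj(-sqrt(5)/2 - 1/2) + 2*(sqrt(5)/2 + 3/2)*conj(-1/2 + sqrt(5)/2) + 2*(sqrt(5)/2 + 3/2)*conj(-1/2 + sqrt(5)/2) + 2*(3/2 - sqrt(5)/2)*conj(-sqrt(5)/2 - 1/2) + 5*(0)*conj(0) + 5*(0)*conj(0)]
      = (1/20)[(8) + (8) + (1 - sqrt(5)) + (1 + sqrt(5)) + (1 + sqrt(5)) + (1 - sqrt(5)) + (0) + (0)] = 20/20 = 1
Dimension check: dim(rho) = sum (mult * dim) = 1*1 + 1*1 + 0*1 + 0*1 + 0*2 + 0*2 + 0*2 + 1*2 = 4 = chi_rho(e) = 4.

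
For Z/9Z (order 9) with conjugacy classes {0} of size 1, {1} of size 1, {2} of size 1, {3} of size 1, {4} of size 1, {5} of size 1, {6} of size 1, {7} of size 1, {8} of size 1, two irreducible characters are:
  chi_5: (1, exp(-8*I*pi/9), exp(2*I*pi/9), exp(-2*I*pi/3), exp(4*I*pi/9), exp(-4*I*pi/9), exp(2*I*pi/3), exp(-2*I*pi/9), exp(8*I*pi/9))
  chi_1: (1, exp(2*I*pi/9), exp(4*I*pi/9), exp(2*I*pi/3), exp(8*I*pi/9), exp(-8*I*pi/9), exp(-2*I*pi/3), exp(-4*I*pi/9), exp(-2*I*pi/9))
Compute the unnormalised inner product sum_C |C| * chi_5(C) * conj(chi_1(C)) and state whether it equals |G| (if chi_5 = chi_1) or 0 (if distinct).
Sum = 0; so <chi_5, chi_1> = 0 (distinct irreducibles are orthogonal).

Justification: Compute term by term over conjugacy classes (|C| * chi_5(C) * conj(chi_1(C))):
  1*(1)*conj(1) + 1*(exp(-8*I*pi/9))*conj(exp(2*I*pi/9)) + 1*(exp(2*I*pi/9))*conj(exp(4*I*pi/9)) + 1*(exp(-2*I*pi/3))*conj(exp(2*I*pi/3)) + 1*(exp(4*I*pi/9))*conj(exp(8*I*pi/9)) + 1*(exp(-4*I*pi/9))*conj(exp(-8*I*pi/9)) + 1*(exp(2*I*pi/3))*conj(exp(-2*I*pi/3)) + 1*(exp(-2*I*pi/9))*conj(exp(-4*I*pi/9)) + 1*(exp(8*I*pi/9))*conj(exp(-2*I*pi/9))
  = (1) + (exp(8*I*pi/9)) + (exp(-2*I*pi/9)) + (exp(2*I*pi/3)) + (exp(-4*I*pi/9)) + (exp(4*I*pi/9)) + (exp(-2*I*pi/3)) + (exp(2*I*pi/9)) + (exp(-8*I*pi/9))
  = 0.
(Exp terms are combined using exp(i*s)*conj(exp(i*t)) = exp(i*(s-t)), and sums of them are collapsed using the identity that for every m > 1 the m distinct m-th roots of unity sum to 0, e.g. 1 + exp(2*I*pi/3) + exp(-2*I*pi/3) = 0.)
Dividing by |G| = 9 gives 0/9 = 0, matching the row-orthogonality relation <chi_5, chi_1> = [chi_5 = chi_1].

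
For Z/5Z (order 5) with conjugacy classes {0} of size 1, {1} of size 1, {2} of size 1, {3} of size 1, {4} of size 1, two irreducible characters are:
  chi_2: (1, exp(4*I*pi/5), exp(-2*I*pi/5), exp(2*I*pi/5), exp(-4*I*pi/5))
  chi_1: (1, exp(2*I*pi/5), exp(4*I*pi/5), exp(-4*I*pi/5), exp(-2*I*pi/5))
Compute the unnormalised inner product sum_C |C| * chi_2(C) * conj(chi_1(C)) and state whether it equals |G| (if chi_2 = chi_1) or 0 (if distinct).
Sum = 0; so <chi_2, chi_1> = 0 (distinct irreducibles are orthogonal).

Argument: Compute term by term over conjugacy classes (|C| * chi_2(C) * conj(chi_1(C))):
  1*(1)*conj(1) + 1*(exp(4*I*pi/5))*conj(exp(2*I*pi/5)) + 1*(exp(-2*I*pi/5))*conj(exp(4*I*pi/5)) + 1*(exp(2*I*pi/5))*conj(exp(-4*I*pi/5)) + 1*(exp(-4*I*pi/5))*conj(exp(-2*I*pi/5))
  = (1) + (exp(2*I*pi/5)) + (exp(4*I*pi/5)) + (exp(-4*I*pi/5)) + (exp(-2*I*pi/5))
  = 0.
(Exp terms are combined using exp(i*s)*conj(exp(i*t)) = exp(i*(s-t)), and sums of them are collapsed using the identity that for every m > 1 the m distinct m-th roots of unity sum to 0, e.g. 1 + exp(2*I*pi/3) + exp(-2*I*pi/3) = 0.)
Dividing by |G| = 5 gives 0/5 = 0, matching the row-orthogonality relation <chi_2, chi_1> = [chi_2 = chi_1].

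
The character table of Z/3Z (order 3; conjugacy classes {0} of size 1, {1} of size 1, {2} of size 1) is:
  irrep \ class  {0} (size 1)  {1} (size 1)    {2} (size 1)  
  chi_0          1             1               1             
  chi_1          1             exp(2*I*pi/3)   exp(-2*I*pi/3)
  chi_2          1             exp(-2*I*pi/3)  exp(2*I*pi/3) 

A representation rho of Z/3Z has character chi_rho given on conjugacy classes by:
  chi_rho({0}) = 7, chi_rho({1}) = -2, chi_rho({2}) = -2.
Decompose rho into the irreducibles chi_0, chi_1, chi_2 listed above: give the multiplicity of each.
Multiplicities: chi_0: 1, chi_1: 3, chi_2: 3.

Why: Use <chi_rho, chi> = (1/|G|) sum_C |C| * chi_rho(C) * conj(chi(C)) with |G| = 3 for each irreducible chi in the table:
  <chi_rho, chi_0> = (1/3)[1*(7)*conj(1) + 1*(-2)*conj(1) + 1*(-2)*conj(1)]
      = (1/3)[(7) + (-2) + (-2)] = 3/3 = 1
  <chi_rho, chi_1> = (1/3)[1*(7)*conj(1) + 1*(-2)*conj(exp(2*I*pi/3)) + 1*(-2)*conj(exp(-2*I*pi/3))]
      = (1/3)[(7) + (3 + exp(-2*I*pi/3) + 3*exp(2*I*pi/3)) + (3 + 3*exp(-2*I*pi/3) + exp(2*I*pi/3))] = 9/3 = 3
  <chi_rho, chi_2> = (1/3)[1*(7)*conj(1) + 1*(-2)*conj(exp(-2*I*pi/3)) + 1*(-2)*conj(exp(2*I*pi/3))]
      = (1/3)[(7) + (3 + 3*exp(-2*I*pi/3) + exp(2*I*pi/3)) + (3 + exp(-2*I*pi/3) + 3*exp(2*I*pi/3))] = 9/3 = 3
(Exp terms are combined using exp(i*s)*conj(exp(i*t)) = exp(i*(s-t)), and sums of them are collapsed using the identity that for every m > 1 the m distinct m-th roots of unity sum to 0, e.g. 1 + exp(2*I*pi/3) + exp(-2*I*pi/3) = 0.)
Dimension check: dim(rho) = sum (mult * dim) = 1*1 + 3*1 + 3*1 = 7 = chi_rho(e) = 7.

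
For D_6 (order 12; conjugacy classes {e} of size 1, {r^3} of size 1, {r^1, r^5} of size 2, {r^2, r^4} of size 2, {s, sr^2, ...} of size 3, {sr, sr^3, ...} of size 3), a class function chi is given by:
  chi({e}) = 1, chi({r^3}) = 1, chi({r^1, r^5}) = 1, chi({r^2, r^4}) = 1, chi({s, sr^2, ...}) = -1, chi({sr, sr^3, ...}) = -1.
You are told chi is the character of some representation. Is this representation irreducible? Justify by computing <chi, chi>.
Irreducible: <chi, chi> = 1.

Justification: <chi, chi> = (1/|G|) sum_C |C| * |chi(C)|^2 = (1/12)[1*|1|^2 + 1*|1|^2 + 2*|1|^2 + 2*|1|^2 + 3*|-1|^2 + 3*|-1|^2]
  = (1/12)[(1) + (1) + (2) + (2) + (3) + (3)] = 12/12 = 1.
A character is irreducible iff <chi, chi> = 1, so this representation is irreducible.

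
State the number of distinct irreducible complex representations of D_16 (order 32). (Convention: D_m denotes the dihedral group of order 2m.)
11

Details: The number of irreducible complex representations of a finite group equals its number of conjugacy classes. D_16 has 11 conjugacy classes (n/2 + 3 for n even), so D_16 (order 32) has exactly 11 irreducible complex representations.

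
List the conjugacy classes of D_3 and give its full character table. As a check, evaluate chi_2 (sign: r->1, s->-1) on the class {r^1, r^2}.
Conjugacy classes: {e} of size 1, {r^1, r^2} of size 2, {s, sr, ..., sr^2} of size 3.
Character table:
  irrep \ class              {e} (size 1)  {r^1, r^2} (size 2)  {s, sr, ..., sr^2} (size 3)
  chi_1 (triv)               1             1                    1                          
  chi_2 (sign: r->1, s->-1)  1             1                    -1                         
  chi_3 (2d, j=1)            2             -1                   0                          

Spot check: chi_2 (sign: r->1, s->-1) on {r^1, r^2} = 1.

Argument: D_3 has order 2*3 = 6 with 3 conjugacy classes, hence 3 irreducibles. Sum of squared dims 1 + 1 + 4 = 6 = |G|. Linear characters come from the abelianisation; the 2-dimensional irreps have character r^k -> 2*cos(2*pi*j*k/3), reflections -> 0.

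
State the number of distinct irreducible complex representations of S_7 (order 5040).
15

Reasoning: The number of irreducible complex representations of a finite group equals its number of conjugacy classes. Conjugacy classes in S_7 correspond to cycle types, i.e. partitions of 7; there are p(7) = 15 of them, so S_7 (order 5040) has exactly 15 irreducible complex representations.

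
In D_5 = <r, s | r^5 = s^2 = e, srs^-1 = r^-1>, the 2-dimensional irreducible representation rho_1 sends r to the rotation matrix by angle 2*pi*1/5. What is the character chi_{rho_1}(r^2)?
chi_{rho_1}(r^2) = 2*cos(2*pi*1*2/5) = -sqrt(5)/2 - 1/2

Argument: rho_1(r^2) is rotation by angle 2*pi*1*2/5, whose trace is 2*cos(2*pi*1*2/5) = -sqrt(5)/2 - 1/2.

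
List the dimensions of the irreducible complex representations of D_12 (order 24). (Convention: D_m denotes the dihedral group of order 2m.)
Dimensions: 1, 1, 1, 1, 2, 2, 2, 2, 2

Solution. There are 9 irreducibles (= number of conjugacy classes). Their dimensions d_i satisfy sum d_i^2 = |G| = 24: 1 + 1 + 1 + 1 + 4 + 4 + 4 + 4 + 4 = 24.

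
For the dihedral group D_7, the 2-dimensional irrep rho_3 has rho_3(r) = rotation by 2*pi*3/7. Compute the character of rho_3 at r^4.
chi_{rho_3}(r^4) = 2*cos(2*pi*3*4/7) = -2*cos(3*pi/7)

Argument: rho_3(r^4) is rotation by angle 2*pi*3*4/7, whose trace is 2*cos(2*pi*3*4/7) = -2*cos(3*pi/7).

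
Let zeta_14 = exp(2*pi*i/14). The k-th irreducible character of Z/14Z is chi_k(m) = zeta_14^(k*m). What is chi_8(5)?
chi_8(5) = zeta_14^40 = exp(-2*I*pi/7)

Explanation: chi_8(5) = zeta_14^(8*5) = zeta_14^40. Since zeta_14^14 = 1, this equals zeta_14^12 = exp(2*pi*i*12/14) = exp(-2*I*pi/7).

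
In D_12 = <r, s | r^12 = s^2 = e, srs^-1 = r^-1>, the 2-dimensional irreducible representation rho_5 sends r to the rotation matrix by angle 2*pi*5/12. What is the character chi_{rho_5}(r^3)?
chi_{rho_5}(r^3) = 2*cos(2*pi*5*3/12) = 0

Derivation: rho_5(r^3) is rotation by angle 2*pi*5*3/12, whose trace is 2*cos(2*pi*5*3/12) = 0.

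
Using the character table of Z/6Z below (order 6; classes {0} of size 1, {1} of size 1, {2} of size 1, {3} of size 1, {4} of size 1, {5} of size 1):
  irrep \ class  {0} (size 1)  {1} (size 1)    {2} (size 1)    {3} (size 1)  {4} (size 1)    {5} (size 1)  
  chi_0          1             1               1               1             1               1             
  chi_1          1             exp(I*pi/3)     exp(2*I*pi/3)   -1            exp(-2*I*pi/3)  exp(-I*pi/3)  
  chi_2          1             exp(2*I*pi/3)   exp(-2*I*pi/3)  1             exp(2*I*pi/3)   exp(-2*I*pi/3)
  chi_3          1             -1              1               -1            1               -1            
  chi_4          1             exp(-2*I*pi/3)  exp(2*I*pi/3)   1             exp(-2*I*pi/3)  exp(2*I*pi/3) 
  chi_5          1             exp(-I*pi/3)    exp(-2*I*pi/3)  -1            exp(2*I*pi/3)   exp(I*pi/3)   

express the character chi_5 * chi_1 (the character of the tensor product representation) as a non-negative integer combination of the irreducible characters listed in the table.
chi_5 tensor chi_1 = chi_0 (all other irreducibles have multiplicity 0).

Solution. The character of a tensor product is the pointwise product (chi_5 * chi_1)(C) = chi_5(C) * chi_1(C):
  {0}: (1)*(1), {1}: (exp(-I*pi/3))*(exp(I*pi/3)), {2}: (exp(-2*I*pi/3))*(exp(2*I*pi/3)), {3}: (-1)*(-1), {4}: (exp(2*I*pi/3))*(exp(-2*I*pi/3)), {5}: (exp(I*pi/3))*(exp(-I*pi/3))
so (chi_5 * chi_1) takes values
  {0} -> 1, {1} -> 1, {2} -> 1, {3} -> 1, {4} -> 1, {5} -> 1.
Now take the inner product of this character with each irreducible chi from the table, <chi_5*chi_1, chi> = (1/6) sum_C |C| (chi_5*chi_1)(C) conj(chi(C)):
  <chi_5*chi_1, chi_0> = (1/6)[1*(1)*conj(1) + 1*(1)*conj(1) + 1*(1)*conj(1) + 1*(1)*conj(1) + 1*(1)*conj(1) + 1*(1)*conj(1)]
      = (1/6)[(1) + (1) + (1) + (1) + (1) + (1)] = 6/6 = 1
  <chi_5*chi_1, chi_1> = (1/6)[1*(1)*conj(1) + 1*(1)*conj(exp(I*pi/3)) + 1*(1)*conj(exp(2*I*pi/3)) + 1*(1)*conj(-1) + 1*(1)*conj(exp(-2*I*pi/3)) + 1*(1)*conj(exp(-I*pi/3))]
      = (1/6)[(1) + (exp(-I*pi/3)) + (exp(-2*I*pi/3)) + (-1) + (exp(2*I*pi/3)) + (exp(I*pi/3))] = 0/6 = 0
  <chi_5*chi_1, chi_2> = (1/6)[1*(1)*conj(1) + 1*(1)*conj(exp(2*I*pi/3)) + 1*(1)*conj(exp(-2*I*pi/3)) + 1*(1)*conj(1) + 1*(1)*conj(exp(2*I*pi/3)) + 1*(1)*conj(exp(-2*I*pi/3))]
      = (1/6)[(1) + (exp(-2*I*pi/3)) + (exp(2*I*pi/3)) + (1) + (exp(-2*I*pi/3)) + (exp(2*I*pi/3))] = 0/6 = 0
  <chi_5*chi_1, chi_3> = (1/6)[1*(1)*conj(1) + 1*(1)*conj(-1) + 1*(1)*conj(1) + 1*(1)*conj(-1) + 1*(1)*conj(1) + 1*(1)*conj(-1)]
      = (1/6)[(1) + (-1) + (1) + (-1) + (1) + (-1)] = 0/6 = 0
  <chi_5*chi_1, chi_4> = (1/6)[1*(1)*conj(1) + 1*(1)*conj(exp(-2*I*pi/3)) + 1*(1)*conj(exp(2*I*pi/3)) + 1*(1)*conj(1) + 1*(1)*conj(exp(-2*I*pi/3)) + 1*(1)*conj(exp(2*I*pi/3))]
      = (1/6)[(1) + (exp(2*I*pi/3)) + (exp(-2*I*pi/3)) + (1) + (exp(2*I*pi/3)) + (exp(-2*I*pi/3))] = 0/6 = 0
  <chi_5*chi_1, chi_5> = (1/6)[1*(1)*conj(1) + 1*(1)*conj(exp(-I*pi/3)) + 1*(1)*conj(exp(-2*I*pi/3)) + 1*(1)*conj(-1) + 1*(1)*conj(exp(2*I*pi/3)) + 1*(1)*conj(exp(I*pi/3))]
      = (1/6)[(1) + (exp(I*pi/3)) + (exp(2*I*pi/3)) + (-1) + (exp(-2*I*pi/3)) + (exp(-I*pi/3))] = 0/6 = 0
(Exp terms are combined using exp(i*s)*conj(exp(i*t)) = exp(i*(s-t)), and sums of them are collapsed using the identity that for every m > 1 the m distinct m-th roots of unity sum to 0, e.g. 1 + exp(2*I*pi/3) + exp(-2*I*pi/3) = 0.)
Hence the multiplicities are chi_0: 1. Dimension check: dim(chi_5)*dim(chi_1) = 1*1 = 1 and sum (mult * dim) = 1*1 = 1.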